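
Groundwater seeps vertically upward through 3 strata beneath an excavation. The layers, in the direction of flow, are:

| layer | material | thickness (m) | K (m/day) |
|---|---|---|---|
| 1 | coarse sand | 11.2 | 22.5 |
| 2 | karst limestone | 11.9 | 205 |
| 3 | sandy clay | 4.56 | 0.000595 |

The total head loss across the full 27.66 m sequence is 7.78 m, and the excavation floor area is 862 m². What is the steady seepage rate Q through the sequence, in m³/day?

0.875

Flow is perpendicular to layering, so the layers act in series and the equivalent K is the thickness-weighted harmonic mean.
Total thickness L = 11.2 + 11.9 + 4.56 = 27.66 m.
Σ(b_i/K_i) = 11.2/22.5 + 11.9/205 + 4.56/0.000595 = 7664 d.
K_eq = L / Σ(b_i/K_i) = 27.66 / 7664 = 0.003609 m/day.
Q = K_eq · A · (Δh/L) = 0.003609 × 862 × (7.78/27.66) = 0.8750 m³/day.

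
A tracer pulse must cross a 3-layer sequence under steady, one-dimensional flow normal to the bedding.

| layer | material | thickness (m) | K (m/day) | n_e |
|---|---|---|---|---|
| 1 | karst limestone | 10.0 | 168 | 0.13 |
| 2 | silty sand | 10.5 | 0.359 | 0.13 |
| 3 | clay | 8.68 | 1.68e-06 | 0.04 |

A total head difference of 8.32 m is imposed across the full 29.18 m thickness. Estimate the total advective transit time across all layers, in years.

5120

With flow normal to the layers, continuity requires the same specific discharge q through every layer.
Σ(b_i/K_i) = 10.0/168 + 10.5/0.359 + 8.68/1.68e-06 = 5.167e+06 d.
q = Δh / Σ(b_i/K_i) = 8.32 / 5.167e+06 = 1.610e-06 m/day.
In each layer the seepage velocity is v_i = q/n_i, so the layer transit time is t_i = b_i·n_i / q:
  layer 1 (karst limestone): t_1 = 10.0 × 0.13 / 1.610e-06 = 8.073e+05 d
  layer 2 (silty sand): t_2 = 10.5 × 0.13 / 1.610e-06 = 8.477e+05 d
  layer 3 (clay): t_3 = 8.68 × 0.04 / 1.610e-06 = 2.156e+05 d
Total t = Σ t_i = 1.871e+06 days = 5121 years.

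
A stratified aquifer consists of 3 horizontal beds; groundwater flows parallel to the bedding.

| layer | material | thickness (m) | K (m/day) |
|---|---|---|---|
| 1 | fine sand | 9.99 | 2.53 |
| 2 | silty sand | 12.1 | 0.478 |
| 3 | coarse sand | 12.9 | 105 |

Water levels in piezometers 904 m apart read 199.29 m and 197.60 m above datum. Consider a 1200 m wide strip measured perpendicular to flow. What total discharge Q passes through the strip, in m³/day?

3110

Flow is parallel to layering, so each bed carries its own Darcy discharge and the transmissivities add.
Σ(K_i·b_i) = 2.53×9.99 + 0.478×12.1 + 105×12.9 = 1386 m²/day.
Hydraulic gradient i = (199.29 − 197.60) / 904 = 1.69 / 904 = 0.001869.
Q = Σ(K_i·b_i) · W · i = 1386 × 1200 × 0.001869 = 3108 m³/day.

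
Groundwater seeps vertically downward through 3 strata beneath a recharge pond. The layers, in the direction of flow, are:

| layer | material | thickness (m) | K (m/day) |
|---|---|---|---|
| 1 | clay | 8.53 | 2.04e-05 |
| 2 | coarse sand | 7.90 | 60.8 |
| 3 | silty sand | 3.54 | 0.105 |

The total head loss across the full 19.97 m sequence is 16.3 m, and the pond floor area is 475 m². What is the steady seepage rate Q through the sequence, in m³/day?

Flow is perpendicular to layering, so the layers act in series and the equivalent K is the thickness-weighted harmonic mean.
Total thickness L = 8.53 + 7.90 + 3.54 = 19.97 m.
Σ(b_i/K_i) = 8.53/2.04e-05 + 7.90/60.8 + 3.54/0.105 = 4.182e+05 d.
K_eq = L / Σ(b_i/K_i) = 19.97 / 4.182e+05 = 4.776e-05 m/day.
Q = K_eq · A · (Δh/L) = 4.776e-05 × 475 × (16.3/19.97) = 0.01852 m³/day.

0.0185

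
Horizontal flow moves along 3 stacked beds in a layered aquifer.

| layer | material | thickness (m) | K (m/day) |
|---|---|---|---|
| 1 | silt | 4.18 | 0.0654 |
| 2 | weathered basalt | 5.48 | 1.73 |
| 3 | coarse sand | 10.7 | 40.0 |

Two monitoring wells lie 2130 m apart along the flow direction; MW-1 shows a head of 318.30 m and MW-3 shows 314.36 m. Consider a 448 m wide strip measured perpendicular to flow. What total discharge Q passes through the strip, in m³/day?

Flow is parallel to layering, so each bed carries its own Darcy discharge and the transmissivities add.
Σ(K_i·b_i) = 0.0654×4.18 + 1.73×5.48 + 40.0×10.7 = 437.8 m²/day.
Hydraulic gradient i = (318.30 − 314.36) / 2130 = 3.94 / 2130 = 0.001850.
Q = Σ(K_i·b_i) · W · i = 437.8 × 448 × 0.001850 = 362.8 m³/day.

363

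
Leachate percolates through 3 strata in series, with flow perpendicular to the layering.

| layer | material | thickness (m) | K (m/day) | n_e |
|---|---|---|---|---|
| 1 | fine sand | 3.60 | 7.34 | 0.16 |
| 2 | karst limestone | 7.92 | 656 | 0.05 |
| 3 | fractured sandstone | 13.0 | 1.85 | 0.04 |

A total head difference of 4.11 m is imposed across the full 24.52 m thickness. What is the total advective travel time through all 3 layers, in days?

2.73

With flow normal to the layers, continuity requires the same specific discharge q through every layer.
Σ(b_i/K_i) = 3.60/7.34 + 7.92/656 + 13.0/1.85 = 7.530 d.
q = Δh / Σ(b_i/K_i) = 4.11 / 7.530 = 0.5458 m/day.
In each layer the seepage velocity is v_i = q/n_i, so the layer transit time is t_i = b_i·n_i / q:
  layer 1 (fine sand): t_1 = 3.60 × 0.16 / 0.5458 = 1.055 d
  layer 2 (karst limestone): t_2 = 7.92 × 0.05 / 0.5458 = 0.7255 d
  layer 3 (fractured sandstone): t_3 = 13.0 × 0.04 / 0.5458 = 0.9526 d
Total t = Σ t_i = 2.733 days.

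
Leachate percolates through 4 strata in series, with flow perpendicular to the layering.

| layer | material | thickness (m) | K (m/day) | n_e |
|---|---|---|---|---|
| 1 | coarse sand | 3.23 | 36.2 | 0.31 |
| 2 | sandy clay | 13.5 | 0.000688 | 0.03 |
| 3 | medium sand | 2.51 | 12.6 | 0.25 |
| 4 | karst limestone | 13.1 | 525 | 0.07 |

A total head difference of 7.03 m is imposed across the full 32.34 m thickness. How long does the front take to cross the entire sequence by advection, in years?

22.5

With flow normal to the layers, continuity requires the same specific discharge q through every layer.
Σ(b_i/K_i) = 3.23/36.2 + 13.5/0.000688 + 2.51/12.6 + 13.1/525 = 19622 d.
q = Δh / Σ(b_i/K_i) = 7.03 / 19622 = 0.0003583 m/day.
In each layer the seepage velocity is v_i = q/n_i, so the layer transit time is t_i = b_i·n_i / q:
  layer 1 (coarse sand): t_1 = 3.23 × 0.31 / 0.0003583 = 2795 d
  layer 2 (sandy clay): t_2 = 13.5 × 0.03 / 0.0003583 = 1130 d
  layer 3 (medium sand): t_3 = 2.51 × 0.25 / 0.0003583 = 1752 d
  layer 4 (karst limestone): t_4 = 13.1 × 0.07 / 0.0003583 = 2560 d
Total t = Σ t_i = 8236 days = 22.55 years.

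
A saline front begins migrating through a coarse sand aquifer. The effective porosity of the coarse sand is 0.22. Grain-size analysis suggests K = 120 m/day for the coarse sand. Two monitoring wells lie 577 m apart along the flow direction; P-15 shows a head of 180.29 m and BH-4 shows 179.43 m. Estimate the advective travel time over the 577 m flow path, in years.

1.94

Hydraulic gradient i = (180.29 − 179.43) / 577 = 0.86 / 577 = 0.001490.
Darcy flux q = K · i = 120.0 × 0.001490 = 0.1789 m/day.
Seepage velocity v = q / n_e = 0.1789 / 0.22 = 0.8130 m/day.
Travel time t = L / v = 577 / 0.8130 = 709.7 days = 1.943 years.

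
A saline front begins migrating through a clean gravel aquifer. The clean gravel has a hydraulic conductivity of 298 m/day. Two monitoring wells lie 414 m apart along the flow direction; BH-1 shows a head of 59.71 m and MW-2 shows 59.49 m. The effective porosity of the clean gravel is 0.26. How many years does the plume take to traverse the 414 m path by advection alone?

1.86

Hydraulic gradient i = (59.71 − 59.49) / 414 = 0.22 / 414 = 0.0005314.
Darcy flux q = K · i = 298.0 × 0.0005314 = 0.1584 m/day.
Seepage velocity v = q / n_e = 0.1584 / 0.26 = 0.6091 m/day.
Travel time t = L / v = 414 / 0.6091 = 679.7 days = 1.861 years.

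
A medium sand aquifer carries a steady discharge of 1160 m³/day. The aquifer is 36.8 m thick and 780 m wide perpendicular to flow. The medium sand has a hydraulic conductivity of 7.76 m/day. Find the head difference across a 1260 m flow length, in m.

6.56

Cross-sectional area A = 780 × 36.8 = 28704 m².
From Q = K·A·i, i = Q / (K·A) = 1160 / (7.760 × 28704) = 0.005208.
Head loss Δh = i · L = 0.005208 × 1260 = 6.562 m.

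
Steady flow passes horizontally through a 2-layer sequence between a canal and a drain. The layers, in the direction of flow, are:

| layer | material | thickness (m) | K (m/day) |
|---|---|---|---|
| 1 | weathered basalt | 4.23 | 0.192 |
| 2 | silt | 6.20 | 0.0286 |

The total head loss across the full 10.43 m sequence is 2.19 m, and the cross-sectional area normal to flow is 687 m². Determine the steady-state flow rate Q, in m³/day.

Flow is perpendicular to layering, so the layers act in series and the equivalent K is the thickness-weighted harmonic mean.
Total thickness L = 4.23 + 6.20 = 10.43 m.
Σ(b_i/K_i) = 4.23/0.192 + 6.20/0.0286 = 238.8 d.
K_eq = L / Σ(b_i/K_i) = 10.43 / 238.8 = 0.04367 m/day.
Q = K_eq · A · (Δh/L) = 0.04367 × 687 × (2.19/10.43) = 6.300 m³/day.

6.30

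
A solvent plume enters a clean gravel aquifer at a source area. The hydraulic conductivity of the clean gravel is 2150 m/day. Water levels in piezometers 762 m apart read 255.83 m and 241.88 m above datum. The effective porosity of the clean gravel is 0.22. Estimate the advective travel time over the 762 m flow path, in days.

Hydraulic gradient i = (255.83 − 241.88) / 762 = 13.95 / 762 = 0.01831.
Darcy flux q = K · i = 2150 × 0.01831 = 39.36 m/day.
Seepage velocity v = q / n_e = 39.36 / 0.22 = 178.9 m/day.
Travel time t = L / v = 762 / 178.9 = 4.259 days.

4.26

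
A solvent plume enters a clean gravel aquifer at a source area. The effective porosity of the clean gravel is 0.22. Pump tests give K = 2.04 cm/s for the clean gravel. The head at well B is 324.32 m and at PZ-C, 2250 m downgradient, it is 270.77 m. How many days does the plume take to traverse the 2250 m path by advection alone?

Convert K: 2.04 cm/s × 864 = 1763 m/day.
Hydraulic gradient i = (324.32 − 270.77) / 2250 = 53.55 / 2250 = 0.02380.
Darcy flux q = K · i = 1763 × 0.02380 = 41.95 m/day.
Seepage velocity v = q / n_e = 41.95 / 0.22 = 190.7 m/day.
Travel time t = L / v = 2250 / 190.7 = 11.80 days.

11.8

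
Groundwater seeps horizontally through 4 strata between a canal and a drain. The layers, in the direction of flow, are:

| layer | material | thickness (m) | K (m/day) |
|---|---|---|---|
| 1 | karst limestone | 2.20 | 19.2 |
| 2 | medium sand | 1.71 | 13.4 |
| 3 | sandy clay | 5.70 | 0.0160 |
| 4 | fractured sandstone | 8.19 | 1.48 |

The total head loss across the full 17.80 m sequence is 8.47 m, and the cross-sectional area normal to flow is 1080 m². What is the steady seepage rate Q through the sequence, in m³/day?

25.3

Flow is perpendicular to layering, so the layers act in series and the equivalent K is the thickness-weighted harmonic mean.
Total thickness L = 2.20 + 1.71 + 5.70 + 8.19 = 17.80 m.
Σ(b_i/K_i) = 2.20/19.2 + 1.71/13.4 + 5.70/0.0160 + 8.19/1.48 = 362.0 d.
K_eq = L / Σ(b_i/K_i) = 17.80 / 362.0 = 0.04917 m/day.
Q = K_eq · A · (Δh/L) = 0.04917 × 1080 × (8.47/17.80) = 25.27 m³/day.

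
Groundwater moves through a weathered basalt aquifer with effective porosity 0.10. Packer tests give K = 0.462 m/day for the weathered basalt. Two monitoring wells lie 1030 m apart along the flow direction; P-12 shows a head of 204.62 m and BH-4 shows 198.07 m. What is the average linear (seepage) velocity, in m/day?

0.0294

Hydraulic gradient i = (204.62 − 198.07) / 1030 = 6.55 / 1030 = 0.006359.
Darcy flux q = K · i = 0.4620 × 0.006359 = 0.002938 m/day.
Seepage velocity v = q / n_e = 0.002938 / 0.10 = 0.02938 m/day.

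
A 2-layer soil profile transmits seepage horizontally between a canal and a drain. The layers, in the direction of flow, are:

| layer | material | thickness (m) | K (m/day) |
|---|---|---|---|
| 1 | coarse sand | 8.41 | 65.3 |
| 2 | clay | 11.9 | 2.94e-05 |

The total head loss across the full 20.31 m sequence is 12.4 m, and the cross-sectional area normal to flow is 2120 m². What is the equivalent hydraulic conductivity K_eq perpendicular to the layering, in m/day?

5.02e-05

Flow is perpendicular to layering, so the layers act in series and the equivalent K is the thickness-weighted harmonic mean.
Total thickness L = 8.41 + 11.9 = 20.31 m.
Σ(b_i/K_i) = 8.41/65.3 + 11.9/2.94e-05 = 4.048e+05 d.
K_eq = L / Σ(b_i/K_i) = 20.31 / 4.048e+05 = 5.018e-05 m/day.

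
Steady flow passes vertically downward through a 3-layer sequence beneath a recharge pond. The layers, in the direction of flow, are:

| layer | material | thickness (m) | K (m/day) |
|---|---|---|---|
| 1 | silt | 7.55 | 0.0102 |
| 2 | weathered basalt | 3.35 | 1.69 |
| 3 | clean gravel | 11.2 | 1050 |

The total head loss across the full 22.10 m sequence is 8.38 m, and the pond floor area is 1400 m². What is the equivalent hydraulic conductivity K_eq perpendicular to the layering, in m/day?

0.0298

Flow is perpendicular to layering, so the layers act in series and the equivalent K is the thickness-weighted harmonic mean.
Total thickness L = 7.55 + 3.35 + 11.2 = 22.10 m.
Σ(b_i/K_i) = 7.55/0.0102 + 3.35/1.69 + 11.2/1050 = 742.2 d.
K_eq = L / Σ(b_i/K_i) = 22.10 / 742.2 = 0.02978 m/day.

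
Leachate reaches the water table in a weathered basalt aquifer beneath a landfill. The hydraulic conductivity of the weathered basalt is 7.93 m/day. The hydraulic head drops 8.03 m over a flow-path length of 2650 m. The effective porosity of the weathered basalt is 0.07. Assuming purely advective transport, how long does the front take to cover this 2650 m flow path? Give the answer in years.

21.1

Hydraulic gradient i = Δh / L = 8.03 / 2650 = 0.003030.
Darcy flux q = K · i = 7.930 × 0.003030 = 0.02403 m/day.
Seepage velocity v = q / n_e = 0.02403 / 0.07 = 0.3433 m/day.
Travel time t = L / v = 2650 / 0.3433 = 7720 days = 21.14 years.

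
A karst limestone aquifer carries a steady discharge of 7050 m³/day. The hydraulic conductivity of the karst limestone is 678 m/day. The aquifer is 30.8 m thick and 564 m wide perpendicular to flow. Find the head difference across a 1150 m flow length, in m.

0.688

Cross-sectional area A = 564 × 30.8 = 17371 m².
From Q = K·A·i, i = Q / (K·A) = 7050 / (678.0 × 17371) = 0.0005986.
Head loss Δh = i · L = 0.0005986 × 1150 = 0.6884 m.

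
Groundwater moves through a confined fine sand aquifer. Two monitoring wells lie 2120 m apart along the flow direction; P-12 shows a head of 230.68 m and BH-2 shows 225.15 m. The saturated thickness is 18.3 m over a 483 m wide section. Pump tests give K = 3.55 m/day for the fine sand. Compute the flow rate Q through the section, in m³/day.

Cross-sectional area A = 483 × 18.3 = 8839 m².
Hydraulic gradient i = (230.68 − 225.15) / 2120 = 5.53 / 2120 = 0.002608.
Darcy's law: Q = K · A · i = 3.550 × 8839 × 0.002608 = 81.85 m³/day.

81.8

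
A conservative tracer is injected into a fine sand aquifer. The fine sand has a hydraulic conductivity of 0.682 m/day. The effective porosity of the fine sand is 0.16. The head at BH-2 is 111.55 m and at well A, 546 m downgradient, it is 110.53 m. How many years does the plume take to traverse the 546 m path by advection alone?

Hydraulic gradient i = (111.55 − 110.53) / 546 = 1.02 / 546 = 0.001868.
Darcy flux q = K · i = 0.6820 × 0.001868 = 0.001274 m/day.
Seepage velocity v = q / n_e = 0.001274 / 0.16 = 0.007963 m/day.
Travel time t = L / v = 546 / 0.007963 = 68568 days = 187.7 years.

188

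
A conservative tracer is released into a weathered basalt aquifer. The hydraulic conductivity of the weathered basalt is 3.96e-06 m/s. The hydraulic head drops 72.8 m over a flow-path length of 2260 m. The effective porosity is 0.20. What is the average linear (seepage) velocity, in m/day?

Convert K: 3.96e-06 m/s × 86400 = 0.3421 m/day.
Hydraulic gradient i = Δh / L = 72.8 / 2260 = 0.03221.
Darcy flux q = K · i = 0.3421 × 0.03221 = 0.01102 m/day.
Seepage velocity v = q / n_e = 0.01102 / 0.20 = 0.05511 m/day.

0.0551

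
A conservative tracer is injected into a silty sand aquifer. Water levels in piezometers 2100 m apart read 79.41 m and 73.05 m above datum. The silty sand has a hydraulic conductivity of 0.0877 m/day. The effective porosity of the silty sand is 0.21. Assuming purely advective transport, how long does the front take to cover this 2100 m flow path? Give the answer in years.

Hydraulic gradient i = (79.41 − 73.05) / 2100 = 6.36 / 2100 = 0.003029.
Darcy flux q = K · i = 0.08770 × 0.003029 = 0.0002656 m/day.
Seepage velocity v = q / n_e = 0.0002656 / 0.21 = 0.001265 m/day.
Travel time t = L / v = 2100 / 0.001265 = 1.660e+06 days = 4546 years.

4550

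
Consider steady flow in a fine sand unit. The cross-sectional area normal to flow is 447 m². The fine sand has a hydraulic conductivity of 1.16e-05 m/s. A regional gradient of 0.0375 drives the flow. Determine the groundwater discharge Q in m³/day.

16.8

Convert K: 1.16e-05 m/s × 86400 = 1.002 m/day.
Hydraulic gradient i = 0.0375.
Darcy's law: Q = K · A · i = 1.002 × 447.0 × 0.03750 = 16.80 m³/day.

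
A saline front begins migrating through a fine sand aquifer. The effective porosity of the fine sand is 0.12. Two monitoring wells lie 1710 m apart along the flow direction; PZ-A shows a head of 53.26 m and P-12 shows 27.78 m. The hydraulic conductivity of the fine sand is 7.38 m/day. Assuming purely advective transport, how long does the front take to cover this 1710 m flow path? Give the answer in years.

5.11

Hydraulic gradient i = (53.26 − 27.78) / 1710 = 25.48 / 1710 = 0.01490.
Darcy flux q = K · i = 7.380 × 0.01490 = 0.1100 m/day.
Seepage velocity v = q / n_e = 0.1100 / 0.12 = 0.9164 m/day.
Travel time t = L / v = 1710 / 0.9164 = 1866 days = 5.109 years.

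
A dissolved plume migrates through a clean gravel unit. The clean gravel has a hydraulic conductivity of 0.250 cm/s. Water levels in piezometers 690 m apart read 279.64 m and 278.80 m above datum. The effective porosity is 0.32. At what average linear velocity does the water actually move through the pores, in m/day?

0.822

Convert K: 0.250 cm/s × 864 = 216.0 m/day.
Hydraulic gradient i = (279.64 − 278.80) / 690 = 0.84 / 690 = 0.001217.
Darcy flux q = K · i = 216.0 × 0.001217 = 0.2630 m/day.
Seepage velocity v = q / n_e = 0.2630 / 0.32 = 0.8217 m/day.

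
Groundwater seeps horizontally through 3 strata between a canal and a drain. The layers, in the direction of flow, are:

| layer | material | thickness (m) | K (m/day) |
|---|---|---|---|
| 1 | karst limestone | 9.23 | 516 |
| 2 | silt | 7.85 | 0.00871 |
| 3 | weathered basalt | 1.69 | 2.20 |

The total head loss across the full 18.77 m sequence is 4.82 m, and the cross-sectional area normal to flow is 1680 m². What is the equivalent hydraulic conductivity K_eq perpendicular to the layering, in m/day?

0.0208

Flow is perpendicular to layering, so the layers act in series and the equivalent K is the thickness-weighted harmonic mean.
Total thickness L = 9.23 + 7.85 + 1.69 = 18.77 m.
Σ(b_i/K_i) = 9.23/516 + 7.85/0.00871 + 1.69/2.20 = 902.0 d.
K_eq = L / Σ(b_i/K_i) = 18.77 / 902.0 = 0.02081 m/day.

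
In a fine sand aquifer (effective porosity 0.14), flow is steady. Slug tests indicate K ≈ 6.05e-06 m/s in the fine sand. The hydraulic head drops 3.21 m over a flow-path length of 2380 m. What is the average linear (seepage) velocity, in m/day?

0.00504

Convert K: 6.05e-06 m/s × 86400 = 0.5227 m/day.
Hydraulic gradient i = Δh / L = 3.21 / 2380 = 0.001349.
Darcy flux q = K · i = 0.5227 × 0.001349 = 0.0007050 m/day.
Seepage velocity v = q / n_e = 0.0007050 / 0.14 = 0.005036 m/day.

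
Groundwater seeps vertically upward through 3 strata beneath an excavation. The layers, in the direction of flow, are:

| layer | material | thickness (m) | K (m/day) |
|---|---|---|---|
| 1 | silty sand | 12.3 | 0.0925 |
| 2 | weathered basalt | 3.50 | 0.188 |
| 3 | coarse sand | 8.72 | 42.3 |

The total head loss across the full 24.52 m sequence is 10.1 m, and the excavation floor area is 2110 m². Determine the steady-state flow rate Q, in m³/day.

140

Flow is perpendicular to layering, so the layers act in series and the equivalent K is the thickness-weighted harmonic mean.
Total thickness L = 12.3 + 3.50 + 8.72 = 24.52 m.
Σ(b_i/K_i) = 12.3/0.0925 + 3.50/0.188 + 8.72/42.3 = 151.8 d.
K_eq = L / Σ(b_i/K_i) = 24.52 / 151.8 = 0.1615 m/day.
Q = K_eq · A · (Δh/L) = 0.1615 × 2110 × (10.1/24.52) = 140.4 m³/day.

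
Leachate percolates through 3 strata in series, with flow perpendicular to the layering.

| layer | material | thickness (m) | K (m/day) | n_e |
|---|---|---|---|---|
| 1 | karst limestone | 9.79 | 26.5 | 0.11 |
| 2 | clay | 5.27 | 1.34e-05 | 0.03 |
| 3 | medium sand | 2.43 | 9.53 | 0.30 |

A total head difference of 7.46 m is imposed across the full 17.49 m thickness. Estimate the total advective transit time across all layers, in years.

283

With flow normal to the layers, continuity requires the same specific discharge q through every layer.
Σ(b_i/K_i) = 9.79/26.5 + 5.27/1.34e-05 + 2.43/9.53 = 3.933e+05 d.
q = Δh / Σ(b_i/K_i) = 7.46 / 3.933e+05 = 1.897e-05 m/day.
In each layer the seepage velocity is v_i = q/n_i, so the layer transit time is t_i = b_i·n_i / q:
  layer 1 (karst limestone): t_1 = 9.79 × 0.11 / 1.897e-05 = 56773 d
  layer 2 (clay): t_2 = 5.27 × 0.03 / 1.897e-05 = 8335 d
  layer 3 (medium sand): t_3 = 2.43 × 0.30 / 1.897e-05 = 38432 d
Total t = Σ t_i = 1.035e+05 days = 283.5 years.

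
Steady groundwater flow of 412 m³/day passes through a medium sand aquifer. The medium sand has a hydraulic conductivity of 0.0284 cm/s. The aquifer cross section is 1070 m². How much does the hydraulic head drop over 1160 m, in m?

18.2

Convert K: 0.0284 cm/s × 864 = 24.54 m/day.
From Q = K·A·i, i = Q / (K·A) = 412 / (24.54 × 1070) = 0.01569.
Head loss Δh = i · L = 0.01569 × 1160 = 18.20 m.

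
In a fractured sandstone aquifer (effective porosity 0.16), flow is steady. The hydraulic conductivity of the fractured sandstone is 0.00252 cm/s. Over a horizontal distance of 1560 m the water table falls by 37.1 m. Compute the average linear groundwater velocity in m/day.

Convert K: 0.00252 cm/s × 864 = 2.177 m/day.
Hydraulic gradient i = Δh / L = 37.1 / 1560 = 0.02378.
Darcy flux q = K · i = 2.177 × 0.02378 = 0.05178 m/day.
Seepage velocity v = q / n_e = 0.05178 / 0.16 = 0.3236 m/day.

0.324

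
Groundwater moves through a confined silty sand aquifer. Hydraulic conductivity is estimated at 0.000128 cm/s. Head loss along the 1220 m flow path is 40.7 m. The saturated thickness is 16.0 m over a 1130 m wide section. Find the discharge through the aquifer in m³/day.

66.7

Convert K: 0.000128 cm/s × 864 = 0.1106 m/day.
Cross-sectional area A = 1130 × 16.0 = 18080 m².
Hydraulic gradient i = Δh / L = 40.7 / 1220 = 0.03336.
Darcy's law: Q = K · A · i = 0.1106 × 18080 × 0.03336 = 66.70 m³/day.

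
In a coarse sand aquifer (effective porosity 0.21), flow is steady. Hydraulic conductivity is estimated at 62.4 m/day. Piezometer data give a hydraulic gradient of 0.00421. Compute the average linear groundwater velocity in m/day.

1.25

Hydraulic gradient i = 0.00421.
Darcy flux q = K · i = 62.40 × 0.004210 = 0.2627 m/day.
Seepage velocity v = q / n_e = 0.2627 / 0.21 = 1.251 m/day.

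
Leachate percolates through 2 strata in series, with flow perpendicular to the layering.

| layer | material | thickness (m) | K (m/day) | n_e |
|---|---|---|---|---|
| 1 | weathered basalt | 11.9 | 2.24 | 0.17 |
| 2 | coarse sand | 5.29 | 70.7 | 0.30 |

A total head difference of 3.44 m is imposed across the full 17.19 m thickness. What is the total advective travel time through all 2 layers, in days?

5.65

With flow normal to the layers, continuity requires the same specific discharge q through every layer.
Σ(b_i/K_i) = 11.9/2.24 + 5.29/70.7 = 5.387 d.
q = Δh / Σ(b_i/K_i) = 3.44 / 5.387 = 0.6385 m/day.
In each layer the seepage velocity is v_i = q/n_i, so the layer transit time is t_i = b_i·n_i / q:
  layer 1 (weathered basalt): t_1 = 11.9 × 0.17 / 0.6385 = 3.168 d
  layer 2 (coarse sand): t_2 = 5.29 × 0.30 / 0.6385 = 2.485 d
Total t = Σ t_i = 5.654 days.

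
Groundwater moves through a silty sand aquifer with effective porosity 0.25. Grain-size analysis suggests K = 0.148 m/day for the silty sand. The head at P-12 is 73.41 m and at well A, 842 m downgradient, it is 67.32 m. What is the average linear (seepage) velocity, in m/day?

Hydraulic gradient i = (73.41 − 67.32) / 842 = 6.09 / 842 = 0.007233.
Darcy flux q = K · i = 0.1480 × 0.007233 = 0.001070 m/day.
Seepage velocity v = q / n_e = 0.001070 / 0.25 = 0.004282 m/day.

0.00428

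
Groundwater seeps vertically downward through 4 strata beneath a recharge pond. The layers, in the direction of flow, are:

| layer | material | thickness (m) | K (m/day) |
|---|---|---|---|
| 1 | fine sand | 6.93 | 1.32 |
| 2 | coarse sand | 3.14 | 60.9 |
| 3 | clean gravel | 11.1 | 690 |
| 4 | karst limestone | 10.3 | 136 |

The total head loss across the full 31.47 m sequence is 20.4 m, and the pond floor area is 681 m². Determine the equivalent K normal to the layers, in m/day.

5.83

Flow is perpendicular to layering, so the layers act in series and the equivalent K is the thickness-weighted harmonic mean.
Total thickness L = 6.93 + 3.14 + 11.1 + 10.3 = 31.47 m.
Σ(b_i/K_i) = 6.93/1.32 + 3.14/60.9 + 11.1/690 + 10.3/136 = 5.393 d.
K_eq = L / Σ(b_i/K_i) = 31.47 / 5.393 = 5.835 m/day.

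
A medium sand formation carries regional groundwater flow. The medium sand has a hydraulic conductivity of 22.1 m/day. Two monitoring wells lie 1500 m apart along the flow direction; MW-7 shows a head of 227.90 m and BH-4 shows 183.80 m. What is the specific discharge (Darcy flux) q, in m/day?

0.650

Hydraulic gradient i = (227.90 − 183.80) / 1500 = 44.1 / 1500 = 0.02940.
Specific discharge q = K · i = 22.10 × 0.02940 = 0.6497 m/day.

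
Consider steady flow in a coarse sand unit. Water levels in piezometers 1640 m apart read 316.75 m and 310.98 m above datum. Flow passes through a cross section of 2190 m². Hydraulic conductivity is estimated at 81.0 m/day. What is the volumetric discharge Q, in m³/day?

Hydraulic gradient i = (316.75 − 310.98) / 1640 = 5.77 / 1640 = 0.003518.
Darcy's law: Q = K · A · i = 81.00 × 2190 × 0.003518 = 624.1 m³/day.

624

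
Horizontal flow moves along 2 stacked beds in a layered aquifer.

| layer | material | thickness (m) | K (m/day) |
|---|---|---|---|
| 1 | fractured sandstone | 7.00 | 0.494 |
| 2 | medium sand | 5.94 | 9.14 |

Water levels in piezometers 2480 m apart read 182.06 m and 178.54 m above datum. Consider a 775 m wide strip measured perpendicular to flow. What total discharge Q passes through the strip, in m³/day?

Flow is parallel to layering, so each bed carries its own Darcy discharge and the transmissivities add.
Σ(K_i·b_i) = 0.494×7.00 + 9.14×5.94 = 57.75 m²/day.
Hydraulic gradient i = (182.06 − 178.54) / 2480 = 3.52 / 2480 = 0.001419.
Q = Σ(K_i·b_i) · W · i = 57.75 × 775 × 0.001419 = 63.52 m³/day.

63.5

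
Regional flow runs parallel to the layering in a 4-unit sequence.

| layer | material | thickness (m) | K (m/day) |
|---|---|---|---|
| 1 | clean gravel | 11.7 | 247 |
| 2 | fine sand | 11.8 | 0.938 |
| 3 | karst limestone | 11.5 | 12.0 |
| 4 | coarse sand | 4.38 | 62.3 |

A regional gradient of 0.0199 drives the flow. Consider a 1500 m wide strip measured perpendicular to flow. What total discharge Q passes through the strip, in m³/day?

98900

Flow is parallel to layering, so each bed carries its own Darcy discharge and the transmissivities add.
Σ(K_i·b_i) = 247×11.7 + 0.938×11.8 + 12.0×11.5 + 62.3×4.38 = 3312 m²/day.
Hydraulic gradient i = 0.0199.
Q = Σ(K_i·b_i) · W · i = 3312 × 1500 × 0.01990 = 98858 m³/day.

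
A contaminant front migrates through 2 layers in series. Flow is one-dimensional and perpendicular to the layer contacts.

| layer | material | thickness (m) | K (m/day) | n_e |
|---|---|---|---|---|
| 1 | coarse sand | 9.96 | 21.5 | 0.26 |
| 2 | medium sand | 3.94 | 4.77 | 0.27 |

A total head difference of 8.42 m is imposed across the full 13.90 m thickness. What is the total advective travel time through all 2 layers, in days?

With flow normal to the layers, continuity requires the same specific discharge q through every layer.
Σ(b_i/K_i) = 9.96/21.5 + 3.94/4.77 = 1.289 d.
q = Δh / Σ(b_i/K_i) = 8.42 / 1.289 = 6.531 m/day.
In each layer the seepage velocity is v_i = q/n_i, so the layer transit time is t_i = b_i·n_i / q:
  layer 1 (coarse sand): t_1 = 9.96 × 0.26 / 6.531 = 0.3965 d
  layer 2 (medium sand): t_2 = 3.94 × 0.27 / 6.531 = 0.1629 d
Total t = Σ t_i = 0.5594 days.

0.559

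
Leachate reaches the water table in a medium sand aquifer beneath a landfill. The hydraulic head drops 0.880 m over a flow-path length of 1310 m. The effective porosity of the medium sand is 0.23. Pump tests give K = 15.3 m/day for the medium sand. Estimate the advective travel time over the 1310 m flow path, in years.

Hydraulic gradient i = Δh / L = 0.880 / 1310 = 0.0006718.
Darcy flux q = K · i = 15.30 × 0.0006718 = 0.01028 m/day.
Seepage velocity v = q / n_e = 0.01028 / 0.23 = 0.04469 m/day.
Travel time t = L / v = 1310 / 0.04469 = 29315 days = 80.26 years.

80.3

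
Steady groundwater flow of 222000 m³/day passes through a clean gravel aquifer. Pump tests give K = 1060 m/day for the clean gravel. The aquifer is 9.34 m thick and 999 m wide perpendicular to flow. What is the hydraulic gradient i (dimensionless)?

Cross-sectional area A = 999 × 9.34 = 9331 m².
From Q = K·A·i, i = Q / (K·A) = 222000 / (1060 × 9331) = 0.02245.

0.0224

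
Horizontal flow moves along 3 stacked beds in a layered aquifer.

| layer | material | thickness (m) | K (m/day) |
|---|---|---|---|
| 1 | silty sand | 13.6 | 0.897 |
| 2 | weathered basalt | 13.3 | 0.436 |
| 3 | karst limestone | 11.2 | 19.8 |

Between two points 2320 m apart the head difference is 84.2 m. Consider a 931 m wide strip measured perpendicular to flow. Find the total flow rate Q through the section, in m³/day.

Flow is parallel to layering, so each bed carries its own Darcy discharge and the transmissivities add.
Σ(K_i·b_i) = 0.897×13.6 + 0.436×13.3 + 19.8×11.2 = 239.8 m²/day.
Hydraulic gradient i = Δh / L = 84.2 / 2320 = 0.03629.
Q = Σ(K_i·b_i) · W · i = 239.8 × 931 × 0.03629 = 8101 m³/day.

8100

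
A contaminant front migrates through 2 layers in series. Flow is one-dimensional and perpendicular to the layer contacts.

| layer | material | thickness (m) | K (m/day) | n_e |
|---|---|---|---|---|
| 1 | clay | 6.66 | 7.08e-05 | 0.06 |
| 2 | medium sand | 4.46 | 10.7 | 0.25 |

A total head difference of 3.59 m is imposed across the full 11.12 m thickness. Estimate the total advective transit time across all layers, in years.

109

With flow normal to the layers, continuity requires the same specific discharge q through every layer.
Σ(b_i/K_i) = 6.66/7.08e-05 + 4.46/10.7 = 94068 d.
q = Δh / Σ(b_i/K_i) = 3.59 / 94068 = 3.816e-05 m/day.
In each layer the seepage velocity is v_i = q/n_i, so the layer transit time is t_i = b_i·n_i / q:
  layer 1 (clay): t_1 = 6.66 × 0.06 / 3.816e-05 = 10471 d
  layer 2 (medium sand): t_2 = 4.46 × 0.25 / 3.816e-05 = 29216 d
Total t = Σ t_i = 39687 days = 108.7 years.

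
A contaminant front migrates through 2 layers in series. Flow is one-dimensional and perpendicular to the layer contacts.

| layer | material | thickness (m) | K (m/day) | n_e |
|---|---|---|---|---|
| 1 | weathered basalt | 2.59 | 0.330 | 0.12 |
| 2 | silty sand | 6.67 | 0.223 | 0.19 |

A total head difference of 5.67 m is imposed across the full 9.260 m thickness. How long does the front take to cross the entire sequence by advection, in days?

10.5

With flow normal to the layers, continuity requires the same specific discharge q through every layer.
Σ(b_i/K_i) = 2.59/0.330 + 6.67/0.223 = 37.76 d.
q = Δh / Σ(b_i/K_i) = 5.67 / 37.76 = 0.1502 m/day.
In each layer the seepage velocity is v_i = q/n_i, so the layer transit time is t_i = b_i·n_i / q:
  layer 1 (weathered basalt): t_1 = 2.59 × 0.12 / 0.1502 = 2.070 d
  layer 2 (silty sand): t_2 = 6.67 × 0.19 / 0.1502 = 8.439 d
Total t = Σ t_i = 10.51 days.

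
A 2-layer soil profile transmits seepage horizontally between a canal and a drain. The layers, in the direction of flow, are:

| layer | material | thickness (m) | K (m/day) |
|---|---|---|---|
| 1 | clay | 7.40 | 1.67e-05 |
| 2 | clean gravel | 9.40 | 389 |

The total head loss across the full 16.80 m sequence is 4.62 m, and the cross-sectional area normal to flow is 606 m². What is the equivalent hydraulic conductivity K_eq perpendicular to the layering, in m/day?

Flow is perpendicular to layering, so the layers act in series and the equivalent K is the thickness-weighted harmonic mean.
Total thickness L = 7.40 + 9.40 = 16.80 m.
Σ(b_i/K_i) = 7.40/1.67e-05 + 9.40/389 = 4.431e+05 d.
K_eq = L / Σ(b_i/K_i) = 16.80 / 4.431e+05 = 3.791e-05 m/day.

3.79e-05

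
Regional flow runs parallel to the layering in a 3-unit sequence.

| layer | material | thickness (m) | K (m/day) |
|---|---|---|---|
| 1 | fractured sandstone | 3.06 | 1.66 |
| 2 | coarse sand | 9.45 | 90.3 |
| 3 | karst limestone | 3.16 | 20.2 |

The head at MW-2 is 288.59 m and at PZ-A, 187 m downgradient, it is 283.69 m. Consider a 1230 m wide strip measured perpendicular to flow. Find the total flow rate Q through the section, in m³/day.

29700

Flow is parallel to layering, so each bed carries its own Darcy discharge and the transmissivities add.
Σ(K_i·b_i) = 1.66×3.06 + 90.3×9.45 + 20.2×3.16 = 922.2 m²/day.
Hydraulic gradient i = (288.59 − 283.69) / 187 = 4.9 / 187 = 0.02620.
Q = Σ(K_i·b_i) · W · i = 922.2 × 1230 × 0.02620 = 29724 m³/day.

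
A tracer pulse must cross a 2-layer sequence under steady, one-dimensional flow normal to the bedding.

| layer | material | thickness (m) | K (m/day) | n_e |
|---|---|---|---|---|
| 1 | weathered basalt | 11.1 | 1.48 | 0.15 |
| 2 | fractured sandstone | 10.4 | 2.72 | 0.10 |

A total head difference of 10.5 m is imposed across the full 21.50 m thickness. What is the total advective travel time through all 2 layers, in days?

With flow normal to the layers, continuity requires the same specific discharge q through every layer.
Σ(b_i/K_i) = 11.1/1.48 + 10.4/2.72 = 11.32 d.
q = Δh / Σ(b_i/K_i) = 10.5 / 11.32 = 0.9273 m/day.
In each layer the seepage velocity is v_i = q/n_i, so the layer transit time is t_i = b_i·n_i / q:
  layer 1 (weathered basalt): t_1 = 11.1 × 0.15 / 0.9273 = 1.796 d
  layer 2 (fractured sandstone): t_2 = 10.4 × 0.10 / 0.9273 = 1.122 d
Total t = Σ t_i = 2.917 days.

2.92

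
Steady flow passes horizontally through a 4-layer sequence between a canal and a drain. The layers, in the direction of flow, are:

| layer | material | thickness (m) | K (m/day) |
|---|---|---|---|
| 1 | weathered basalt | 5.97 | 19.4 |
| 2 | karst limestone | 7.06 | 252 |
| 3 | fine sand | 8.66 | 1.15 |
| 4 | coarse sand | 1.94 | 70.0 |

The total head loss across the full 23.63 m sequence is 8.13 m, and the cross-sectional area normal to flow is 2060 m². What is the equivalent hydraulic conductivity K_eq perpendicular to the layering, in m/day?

Flow is perpendicular to layering, so the layers act in series and the equivalent K is the thickness-weighted harmonic mean.
Total thickness L = 5.97 + 7.06 + 8.66 + 1.94 = 23.63 m.
Σ(b_i/K_i) = 5.97/19.4 + 7.06/252 + 8.66/1.15 + 1.94/70.0 = 7.894 d.
K_eq = L / Σ(b_i/K_i) = 23.63 / 7.894 = 2.993 m/day.

2.99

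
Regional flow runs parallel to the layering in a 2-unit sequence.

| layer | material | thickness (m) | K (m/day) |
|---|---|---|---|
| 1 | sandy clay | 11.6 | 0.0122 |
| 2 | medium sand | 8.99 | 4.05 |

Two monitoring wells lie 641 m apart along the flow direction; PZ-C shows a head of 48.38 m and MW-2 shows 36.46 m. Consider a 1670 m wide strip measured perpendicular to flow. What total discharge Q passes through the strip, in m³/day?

1140

Flow is parallel to layering, so each bed carries its own Darcy discharge and the transmissivities add.
Σ(K_i·b_i) = 0.0122×11.6 + 4.05×8.99 = 36.55 m²/day.
Hydraulic gradient i = (48.38 − 36.46) / 641 = 11.92 / 641 = 0.01860.
Q = Σ(K_i·b_i) · W · i = 36.55 × 1670 × 0.01860 = 1135 m³/day.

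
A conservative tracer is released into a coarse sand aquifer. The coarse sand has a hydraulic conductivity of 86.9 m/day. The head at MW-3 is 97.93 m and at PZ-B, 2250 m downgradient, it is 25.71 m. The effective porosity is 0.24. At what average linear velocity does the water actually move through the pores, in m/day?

Hydraulic gradient i = (97.93 − 25.71) / 2250 = 72.22 / 2250 = 0.03210.
Darcy flux q = K · i = 86.90 × 0.03210 = 2.789 m/day.
Seepage velocity v = q / n_e = 2.789 / 0.24 = 11.62 m/day.

11.6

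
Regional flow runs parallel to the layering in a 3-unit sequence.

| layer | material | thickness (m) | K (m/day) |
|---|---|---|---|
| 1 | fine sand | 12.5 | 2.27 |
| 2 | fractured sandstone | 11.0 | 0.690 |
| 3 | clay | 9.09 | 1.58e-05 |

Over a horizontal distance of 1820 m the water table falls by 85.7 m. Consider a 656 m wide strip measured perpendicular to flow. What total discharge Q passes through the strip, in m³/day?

Flow is parallel to layering, so each bed carries its own Darcy discharge and the transmissivities add.
Σ(K_i·b_i) = 2.27×12.5 + 0.690×11.0 + 1.58e-05×9.09 = 35.97 m²/day.
Hydraulic gradient i = Δh / L = 85.7 / 1820 = 0.04709.
Q = Σ(K_i·b_i) · W · i = 35.97 × 656 × 0.04709 = 1111 m³/day.

1110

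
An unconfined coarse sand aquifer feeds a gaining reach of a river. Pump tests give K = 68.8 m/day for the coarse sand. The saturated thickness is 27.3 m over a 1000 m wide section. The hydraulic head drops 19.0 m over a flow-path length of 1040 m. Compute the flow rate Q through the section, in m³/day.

34300

Cross-sectional area A = 1000 × 27.3 = 27300 m².
Hydraulic gradient i = Δh / L = 19.0 / 1040 = 0.01827.
Darcy's law: Q = K · A · i = 68.80 × 27300 × 0.01827 = 34314 m³/day.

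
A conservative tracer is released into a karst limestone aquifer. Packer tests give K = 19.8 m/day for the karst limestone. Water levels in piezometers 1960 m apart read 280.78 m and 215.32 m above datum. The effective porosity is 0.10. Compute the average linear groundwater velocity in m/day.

Hydraulic gradient i = (280.78 − 215.32) / 1960 = 65.46 / 1960 = 0.03340.
Darcy flux q = K · i = 19.80 × 0.03340 = 0.6613 m/day.
Seepage velocity v = q / n_e = 0.6613 / 0.10 = 6.613 m/day.

6.61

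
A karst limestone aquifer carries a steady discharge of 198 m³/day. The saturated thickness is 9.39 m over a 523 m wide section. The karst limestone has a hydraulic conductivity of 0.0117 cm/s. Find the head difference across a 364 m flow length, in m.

1.45

Convert K: 0.0117 cm/s × 864 = 10.11 m/day.
Cross-sectional area A = 523 × 9.39 = 4911 m².
From Q = K·A·i, i = Q / (K·A) = 198 / (10.11 × 4911) = 0.003988.
Head loss Δh = i · L = 0.003988 × 364 = 1.452 m.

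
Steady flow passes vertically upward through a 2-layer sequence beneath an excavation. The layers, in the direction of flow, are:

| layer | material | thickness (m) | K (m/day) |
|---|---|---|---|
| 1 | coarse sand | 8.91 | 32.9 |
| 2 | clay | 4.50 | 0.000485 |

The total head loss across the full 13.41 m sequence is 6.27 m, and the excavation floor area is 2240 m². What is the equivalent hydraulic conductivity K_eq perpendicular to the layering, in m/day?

Flow is perpendicular to layering, so the layers act in series and the equivalent K is the thickness-weighted harmonic mean.
Total thickness L = 8.91 + 4.50 = 13.41 m.
Σ(b_i/K_i) = 8.91/32.9 + 4.50/0.000485 = 9279 d.
K_eq = L / Σ(b_i/K_i) = 13.41 / 9279 = 0.001445 m/day.

0.00145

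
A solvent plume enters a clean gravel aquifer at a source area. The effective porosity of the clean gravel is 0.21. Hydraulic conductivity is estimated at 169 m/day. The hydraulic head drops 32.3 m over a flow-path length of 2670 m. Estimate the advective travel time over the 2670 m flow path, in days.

Hydraulic gradient i = Δh / L = 32.3 / 2670 = 0.01210.
Darcy flux q = K · i = 169.0 × 0.01210 = 2.044 m/day.
Seepage velocity v = q / n_e = 2.044 / 0.21 = 9.736 m/day.
Travel time t = L / v = 2670 / 9.736 = 274.3 days.

274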